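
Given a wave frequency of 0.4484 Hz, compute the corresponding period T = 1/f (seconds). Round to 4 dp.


T = 1 / f
T = 1 / 0.4484
T = 2.2302 s

2.2302


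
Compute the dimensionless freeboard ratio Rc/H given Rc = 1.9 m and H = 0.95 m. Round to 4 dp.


Relative freeboard = Rc / H
= 1.9 / 0.95
= 2.0000

2.0000


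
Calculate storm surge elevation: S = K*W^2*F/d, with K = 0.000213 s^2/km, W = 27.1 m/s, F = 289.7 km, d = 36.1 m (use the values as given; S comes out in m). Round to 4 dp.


S = K * W^2 * F / d
W^2 = 27.1^2 = 734.41
S = 0.000213 * 734.41 * 289.7 / 36.1
Numerator = 0.000213 * 734.41 * 289.7 = 45.317577
S = 45.317577 / 36.1 = 1.2553 m

1.2553


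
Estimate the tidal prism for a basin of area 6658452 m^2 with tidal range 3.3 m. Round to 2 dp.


Tidal prism = Area * Tidal range
P = 6658452 * 3.3
P = 21972891.60 m^3

21972891.60


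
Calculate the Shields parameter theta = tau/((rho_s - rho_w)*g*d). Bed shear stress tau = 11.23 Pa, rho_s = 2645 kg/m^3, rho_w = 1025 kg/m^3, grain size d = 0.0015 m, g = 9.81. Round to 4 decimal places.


theta = tau / ((rho_s - rho_w) * g * d)
rho_s - rho_w = 2645 - 1025 = 1620
Denominator = 1620 * 9.81 * 0.0015 = 23.838300
theta = 11.23 / 23.838300
theta = 0.4711

0.4711


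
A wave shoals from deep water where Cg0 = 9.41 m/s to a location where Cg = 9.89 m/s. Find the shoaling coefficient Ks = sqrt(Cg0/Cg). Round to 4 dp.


Ks = sqrt(Cg0 / Cg)
Ks = sqrt(9.41 / 9.89)
Ks = sqrt(0.9515)
Ks = 0.9754

0.9754


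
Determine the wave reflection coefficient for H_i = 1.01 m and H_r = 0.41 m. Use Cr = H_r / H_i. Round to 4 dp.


Cr = H_r / H_i
Cr = 0.41 / 1.01
Cr = 0.4059

0.4059


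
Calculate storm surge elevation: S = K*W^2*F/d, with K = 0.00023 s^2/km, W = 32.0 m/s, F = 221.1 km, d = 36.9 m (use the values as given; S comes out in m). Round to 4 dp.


S = K * W^2 * F / d
W^2 = 32.0^2 = 1024.00
S = 0.00023 * 1024.00 * 221.1 / 36.9
Numerator = 0.00023 * 1024.00 * 221.1 = 52.073472
S = 52.073472 / 36.9 = 1.4112 m

1.4112


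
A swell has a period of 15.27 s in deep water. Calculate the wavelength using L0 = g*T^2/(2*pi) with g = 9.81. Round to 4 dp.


L0 = g * T^2 / (2 * pi)
L0 = 9.81 * 15.27^2 / (2 * pi)
L0 = 9.81 * 233.1729 / 6.28319
L0 = 2287.4261 / 6.28319
L0 = 364.0552 m

364.0552


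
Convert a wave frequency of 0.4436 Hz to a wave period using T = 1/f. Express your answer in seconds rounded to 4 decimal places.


T = 1 / f
T = 1 / 0.4436
T = 2.2543 s

2.2543


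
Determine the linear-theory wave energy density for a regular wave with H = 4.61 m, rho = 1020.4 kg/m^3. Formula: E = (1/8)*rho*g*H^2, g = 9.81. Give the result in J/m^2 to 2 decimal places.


E = (1/8) * rho * g * H^2
E = (1/8) * 1020.4 * 9.81 * 4.61^2
E = 0.125 * 1020.4 * 9.81 * 21.2521
E = 26592.02 J/m^2

26592.02


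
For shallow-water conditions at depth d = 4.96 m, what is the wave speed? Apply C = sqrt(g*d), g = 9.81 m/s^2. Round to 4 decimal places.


Using the shallow-water approximation:
C = sqrt(g * d) = sqrt(9.81 * 4.96)
C = sqrt(48.6576)
C = 6.9755 m/s

6.9755


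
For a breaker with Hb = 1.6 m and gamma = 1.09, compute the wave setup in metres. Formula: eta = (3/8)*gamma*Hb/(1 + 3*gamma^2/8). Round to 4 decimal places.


eta = (3/8) * gamma * Hb / (1 + 3*gamma^2/8)
Numerator = (3/8) * 1.09 * 1.6 = 0.654000
Denominator = 1 + 3*1.09^2/8 = 1 + 0.445538 = 1.445538
eta = 0.654000 / 1.445538
eta = 0.4524 m

0.4524


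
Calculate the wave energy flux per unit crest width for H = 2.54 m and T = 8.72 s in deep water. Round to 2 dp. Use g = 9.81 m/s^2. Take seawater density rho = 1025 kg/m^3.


P = rho * g^2 * H^2 * T / (32 * pi)
P = 1025 * 9.81^2 * 2.54^2 * 8.72 / (32 * pi)
P = 1025 * 96.2361 * 6.4516 * 8.72 / 100.53096
P = 55200.87 W/m

55200.87


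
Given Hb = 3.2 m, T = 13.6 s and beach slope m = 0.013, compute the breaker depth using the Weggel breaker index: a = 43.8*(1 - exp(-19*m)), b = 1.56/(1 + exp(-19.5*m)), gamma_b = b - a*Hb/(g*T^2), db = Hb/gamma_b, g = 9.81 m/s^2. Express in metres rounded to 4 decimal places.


a = 43.8 * (1 - exp(-19 * m))
exp(-19 * 0.013) = exp(-0.2470) = 0.781141
a = 43.8 * (1 - 0.781141) = 9.586038
b = 1.56 / (1 + exp(-19.5 * m))
exp(-19.5 * 0.013) = exp(-0.2535) = 0.776080
b = 1.56 / (1 + 0.776080) = 0.878339
Hb / (g * T^2) = 3.2 / (9.81 * 13.6^2) = 3.2 / 1814.4576 = 0.00176361
gamma_b = b - a * Hb/(g*T^2) = 0.878339 - 9.586038 * 0.00176361 = 0.861433
db = Hb / gamma_b = 3.2 / 0.861433
db = 3.7147 m

3.7147


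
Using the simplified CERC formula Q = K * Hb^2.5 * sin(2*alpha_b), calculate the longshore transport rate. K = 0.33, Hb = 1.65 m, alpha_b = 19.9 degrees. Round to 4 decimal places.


Q = K * Hb^2.5 * sin(2 * alpha_b)
Hb^2.5 = 1.65^2.5 = 3.497115
sin(2 * 19.9) = sin(39.8) = 0.640110
Q = 0.33 * 3.497115 * 0.640110
Q = 0.7387 m^3/s

0.7387


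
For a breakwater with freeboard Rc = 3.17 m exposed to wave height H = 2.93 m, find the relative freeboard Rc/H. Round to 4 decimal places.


Relative freeboard = Rc / H
= 3.17 / 2.93
= 1.0819

1.0819


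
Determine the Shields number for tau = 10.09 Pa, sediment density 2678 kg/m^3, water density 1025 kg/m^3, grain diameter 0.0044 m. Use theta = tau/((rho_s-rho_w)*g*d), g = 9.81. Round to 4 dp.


theta = tau / ((rho_s - rho_w) * g * d)
rho_s - rho_w = 2678 - 1025 = 1653
Denominator = 1653 * 9.81 * 0.0044 = 71.350092
theta = 10.09 / 71.350092
theta = 0.1414

0.1414


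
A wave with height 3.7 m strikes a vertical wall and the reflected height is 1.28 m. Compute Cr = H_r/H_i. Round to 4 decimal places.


Cr = H_r / H_i
Cr = 1.28 / 3.7
Cr = 0.3459

0.3459


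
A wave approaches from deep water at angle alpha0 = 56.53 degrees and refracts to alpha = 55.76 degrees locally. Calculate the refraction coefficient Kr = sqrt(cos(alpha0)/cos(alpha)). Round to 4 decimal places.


Kr = sqrt(cos(alpha0) / cos(alpha))
cos(56.53) = 0.551500
cos(55.76) = 0.562661
Kr = sqrt(0.551500 / 0.562661)
Kr = sqrt(0.980165)
Kr = 0.9900

0.9900


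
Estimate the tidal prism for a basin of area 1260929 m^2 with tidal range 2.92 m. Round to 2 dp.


Tidal prism = Area * Tidal range
P = 1260929 * 2.92
P = 3681912.68 m^3

3681912.68


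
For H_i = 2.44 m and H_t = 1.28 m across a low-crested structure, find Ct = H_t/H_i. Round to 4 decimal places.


Ct = H_t / H_i
Ct = 1.28 / 2.44
Ct = 0.5246

0.5246


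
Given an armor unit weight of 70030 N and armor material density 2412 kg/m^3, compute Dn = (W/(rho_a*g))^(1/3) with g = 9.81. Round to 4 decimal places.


V = W / (rho_a * g)
V = 70030 / (2412 * 9.81)
V = 70030 / 23661.72
V = 2.959633 m^3
Dn = V^(1/3) = 2.959633^(1/3)
Dn = 1.4358 m

1.4358


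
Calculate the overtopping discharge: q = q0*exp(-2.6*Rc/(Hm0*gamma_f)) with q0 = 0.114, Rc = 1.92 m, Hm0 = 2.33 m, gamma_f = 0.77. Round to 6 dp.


q = q0 * exp(-2.6 * Rc / (Hm0 * gamma_f))
Exponent = -2.6 * 1.92 / (2.33 * 0.77)
= -2.6 * 1.92 / 1.7941
= -2.782454
exp(-2.782454) = 0.061886
q = 0.114 * 0.061886
q = 0.007055 m^3/s/m

0.007055


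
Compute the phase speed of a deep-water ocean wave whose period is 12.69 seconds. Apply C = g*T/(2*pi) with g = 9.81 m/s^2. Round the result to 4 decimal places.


We use the deep-water celerity formula:
C = g * T / (2 * pi)
C = 9.81 * 12.69 / (2 * 3.14159...)
C = 124.488900 / 6.283185
C = 19.8130 m/s

19.8130


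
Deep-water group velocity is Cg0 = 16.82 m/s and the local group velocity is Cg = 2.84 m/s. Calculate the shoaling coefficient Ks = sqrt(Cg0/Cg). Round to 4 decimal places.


Ks = sqrt(Cg0 / Cg)
Ks = sqrt(16.82 / 2.84)
Ks = sqrt(5.9225)
Ks = 2.4336

2.4336


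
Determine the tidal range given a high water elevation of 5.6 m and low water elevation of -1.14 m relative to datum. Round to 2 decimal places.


Tidal range = High water - Low water
Tidal range = 5.6 - (-1.14)
Tidal range = 6.74 m

6.74


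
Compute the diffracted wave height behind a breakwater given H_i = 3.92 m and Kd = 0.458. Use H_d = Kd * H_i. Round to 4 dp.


H_d = Kd * H_i
H_d = 0.458 * 3.92
H_d = 1.7954 m

1.7954


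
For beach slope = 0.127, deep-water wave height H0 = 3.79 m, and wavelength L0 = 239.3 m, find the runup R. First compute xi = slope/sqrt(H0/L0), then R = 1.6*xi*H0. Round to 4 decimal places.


xi = slope / sqrt(H0/L0)
H0/L0 = 3.79/239.3 = 0.015838
sqrt(0.015838) = 0.125849
xi = 0.127 / 0.125849 = 1.009149
R = 1.6 * xi * H0 = 1.6 * 1.009149 * 3.79
R = 6.1195 m

6.1195


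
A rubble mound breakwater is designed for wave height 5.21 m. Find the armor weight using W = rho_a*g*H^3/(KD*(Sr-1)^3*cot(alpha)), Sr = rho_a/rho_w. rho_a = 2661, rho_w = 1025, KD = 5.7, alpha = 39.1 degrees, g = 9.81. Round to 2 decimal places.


Sr = rho_a / rho_w = 2661 / 1025 = 2.596098
(Sr - 1) = 1.596098
(Sr - 1)^3 = 4.066102
cot(39.1) = 1 / tan(39.1) = 1 / 0.812678 = 1.230500
Numerator = 2661 * 9.81 * 5.21^3 = 3691705.5277
Denominator = 5.7 * 4.066102 * 1.230500 = 28.519025
W = 3691705.5277 / 28.519025
W = 129447.11 N

129447.11


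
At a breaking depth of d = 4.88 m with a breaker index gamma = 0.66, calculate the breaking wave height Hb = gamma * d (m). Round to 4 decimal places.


Hb = gamma * d
Hb = 0.66 * 4.88
Hb = 3.2208 m

3.2208


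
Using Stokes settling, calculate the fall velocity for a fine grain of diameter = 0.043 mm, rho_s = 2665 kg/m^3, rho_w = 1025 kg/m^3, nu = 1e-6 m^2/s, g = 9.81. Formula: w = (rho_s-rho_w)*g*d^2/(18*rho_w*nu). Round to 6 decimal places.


w = (rho_s - rho_w) * g * d^2 / (18 * rho_w * nu)
d = 0.043 mm = 0.000043 m
rho_s - rho_w = 2665 - 1025 = 1640
Numerator = 1640 * 9.81 * (0.000043)^2 = 0.000029747452
Denominator = 18 * 1025 * 1e-6 = 0.018450
w = 0.001612 m/s

0.001612


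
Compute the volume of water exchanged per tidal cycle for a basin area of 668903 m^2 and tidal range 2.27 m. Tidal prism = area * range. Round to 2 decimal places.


Tidal prism = Area * Tidal range
P = 668903 * 2.27
P = 1518409.81 m^3

1518409.81


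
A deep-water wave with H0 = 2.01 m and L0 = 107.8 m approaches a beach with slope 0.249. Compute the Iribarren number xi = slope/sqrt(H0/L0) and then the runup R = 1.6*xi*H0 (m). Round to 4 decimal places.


xi = slope / sqrt(H0/L0)
H0/L0 = 2.01/107.8 = 0.018646
sqrt(0.018646) = 0.136549
xi = 0.249 / 0.136549 = 1.823521
R = 1.6 * xi * H0 = 1.6 * 1.823521 * 2.01
R = 5.8644 m

5.8644


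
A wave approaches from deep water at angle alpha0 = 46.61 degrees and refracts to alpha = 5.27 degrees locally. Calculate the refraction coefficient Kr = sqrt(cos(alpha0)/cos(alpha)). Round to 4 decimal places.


Kr = sqrt(cos(alpha0) / cos(alpha))
cos(46.61) = 0.686961
cos(5.27) = 0.995773
Kr = sqrt(0.686961 / 0.995773)
Kr = sqrt(0.689877)
Kr = 0.8306

0.8306


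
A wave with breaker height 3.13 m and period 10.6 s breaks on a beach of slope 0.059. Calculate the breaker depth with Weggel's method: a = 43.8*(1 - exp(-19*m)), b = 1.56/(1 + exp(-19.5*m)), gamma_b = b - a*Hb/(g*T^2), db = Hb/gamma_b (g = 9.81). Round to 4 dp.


a = 43.8 * (1 - exp(-19 * m))
exp(-19 * 0.059) = exp(-1.1210) = 0.325954
a = 43.8 * (1 - 0.325954) = 29.523229
b = 1.56 / (1 + exp(-19.5 * m))
exp(-19.5 * 0.059) = exp(-1.1505) = 0.316478
b = 1.56 / (1 + 0.316478) = 1.184979
Hb / (g * T^2) = 3.13 / (9.81 * 10.6^2) = 3.13 / 1102.2516 = 0.00283964
gamma_b = b - a * Hb/(g*T^2) = 1.184979 - 29.523229 * 0.00283964 = 1.101144
db = Hb / gamma_b = 3.13 / 1.101144
db = 2.8425 m

2.8425


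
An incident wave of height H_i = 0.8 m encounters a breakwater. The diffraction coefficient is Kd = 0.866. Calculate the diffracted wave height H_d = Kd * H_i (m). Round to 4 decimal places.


H_d = Kd * H_i
H_d = 0.866 * 0.8
H_d = 0.6928 m

0.6928


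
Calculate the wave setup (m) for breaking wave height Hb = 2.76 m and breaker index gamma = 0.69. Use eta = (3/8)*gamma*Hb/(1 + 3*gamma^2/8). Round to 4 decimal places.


eta = (3/8) * gamma * Hb / (1 + 3*gamma^2/8)
Numerator = (3/8) * 0.69 * 2.76 = 0.714150
Denominator = 1 + 3*0.69^2/8 = 1 + 0.178538 = 1.178538
eta = 0.714150 / 1.178538
eta = 0.6060 m

0.6060


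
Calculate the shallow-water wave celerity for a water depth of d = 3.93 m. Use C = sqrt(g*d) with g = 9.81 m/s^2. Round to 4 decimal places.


Using the shallow-water approximation:
C = sqrt(g * d) = sqrt(9.81 * 3.93)
C = sqrt(38.5533)
C = 6.2091 m/s

6.2091


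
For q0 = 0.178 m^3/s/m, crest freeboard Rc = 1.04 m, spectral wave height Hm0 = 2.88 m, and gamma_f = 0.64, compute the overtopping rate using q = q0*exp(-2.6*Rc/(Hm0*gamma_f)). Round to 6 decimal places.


q = q0 * exp(-2.6 * Rc / (Hm0 * gamma_f))
Exponent = -2.6 * 1.04 / (2.88 * 0.64)
= -2.6 * 1.04 / 1.8432
= -1.467014
exp(-1.467014) = 0.230613
q = 0.178 * 0.230613
q = 0.041049 m^3/s/m

0.041049


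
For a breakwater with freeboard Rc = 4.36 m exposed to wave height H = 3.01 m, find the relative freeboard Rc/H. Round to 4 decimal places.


Relative freeboard = Rc / H
= 4.36 / 3.01
= 1.4485

1.4485


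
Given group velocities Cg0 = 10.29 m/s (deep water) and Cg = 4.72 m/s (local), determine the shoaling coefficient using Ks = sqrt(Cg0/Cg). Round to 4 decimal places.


Ks = sqrt(Cg0 / Cg)
Ks = sqrt(10.29 / 4.72)
Ks = sqrt(2.1801)
Ks = 1.4765

1.4765


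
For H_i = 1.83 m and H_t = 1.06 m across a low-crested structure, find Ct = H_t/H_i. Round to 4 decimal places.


Ct = H_t / H_i
Ct = 1.06 / 1.83
Ct = 0.5792

0.5792


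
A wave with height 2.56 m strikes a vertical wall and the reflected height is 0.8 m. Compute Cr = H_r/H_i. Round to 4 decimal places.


Cr = H_r / H_i
Cr = 0.8 / 2.56
Cr = 0.3125

0.3125


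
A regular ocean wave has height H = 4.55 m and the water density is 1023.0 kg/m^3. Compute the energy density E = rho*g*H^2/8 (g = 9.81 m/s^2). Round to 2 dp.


E = (1/8) * rho * g * H^2
E = (1/8) * 1023.0 * 9.81 * 4.55^2
E = 0.125 * 1023.0 * 9.81 * 20.7025
E = 25970.33 J/m^2

25970.33


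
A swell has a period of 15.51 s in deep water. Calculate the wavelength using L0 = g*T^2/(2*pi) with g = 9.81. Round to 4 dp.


L0 = g * T^2 / (2 * pi)
L0 = 9.81 * 15.51^2 / (2 * pi)
L0 = 9.81 * 240.5601 / 6.28319
L0 = 2359.8946 / 6.28319
L0 = 375.5889 m

375.5889


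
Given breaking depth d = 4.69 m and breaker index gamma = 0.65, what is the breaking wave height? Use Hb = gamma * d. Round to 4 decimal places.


Hb = gamma * d
Hb = 0.65 * 4.69
Hb = 3.0485 m

3.0485


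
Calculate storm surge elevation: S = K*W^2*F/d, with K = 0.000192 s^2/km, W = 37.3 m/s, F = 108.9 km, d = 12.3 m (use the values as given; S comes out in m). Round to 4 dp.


S = K * W^2 * F / d
W^2 = 37.3^2 = 1391.29
S = 0.000192 * 1391.29 * 108.9 / 12.3
Numerator = 0.000192 * 1391.29 * 108.9 = 29.090204
S = 29.090204 / 12.3 = 2.3651 m

2.3651


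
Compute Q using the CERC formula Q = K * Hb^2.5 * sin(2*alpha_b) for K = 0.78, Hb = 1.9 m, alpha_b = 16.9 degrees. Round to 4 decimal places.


Q = K * Hb^2.5 * sin(2 * alpha_b)
Hb^2.5 = 1.9^2.5 = 4.976042
sin(2 * 16.9) = sin(33.8) = 0.556296
Q = 0.78 * 4.976042 * 0.556296
Q = 2.1592 m^3/s

2.1592


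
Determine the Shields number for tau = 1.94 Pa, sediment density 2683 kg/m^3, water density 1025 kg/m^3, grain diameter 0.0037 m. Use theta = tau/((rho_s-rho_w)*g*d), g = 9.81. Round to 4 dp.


theta = tau / ((rho_s - rho_w) * g * d)
rho_s - rho_w = 2683 - 1025 = 1658
Denominator = 1658 * 9.81 * 0.0037 = 60.180426
theta = 1.94 / 60.180426
theta = 0.0322

0.0322


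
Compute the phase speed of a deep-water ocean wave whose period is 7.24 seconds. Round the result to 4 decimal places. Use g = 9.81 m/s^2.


We use the deep-water celerity formula:
C = g * T / (2 * pi)
C = 9.81 * 7.24 / (2 * 3.14159...)
C = 71.024400 / 6.283185
C = 11.3039 m/s

11.3039


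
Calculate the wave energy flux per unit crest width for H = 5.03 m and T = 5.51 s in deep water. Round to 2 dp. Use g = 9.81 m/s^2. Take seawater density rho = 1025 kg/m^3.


P = rho * g^2 * H^2 * T / (32 * pi)
P = 1025 * 9.81^2 * 5.03^2 * 5.51 / (32 * pi)
P = 1025 * 96.2361 * 25.3009 * 5.51 / 100.53096
P = 136788.50 W/m

136788.50


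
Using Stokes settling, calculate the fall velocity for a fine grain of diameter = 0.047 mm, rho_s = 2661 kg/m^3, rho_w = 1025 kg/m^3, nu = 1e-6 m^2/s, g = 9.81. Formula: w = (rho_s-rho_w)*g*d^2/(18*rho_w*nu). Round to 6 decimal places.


w = (rho_s - rho_w) * g * d^2 / (18 * rho_w * nu)
d = 0.047 mm = 0.000047 m
rho_s - rho_w = 2661 - 1025 = 1636
Numerator = 1636 * 9.81 * (0.000047)^2 = 0.000035452594
Denominator = 18 * 1025 * 1e-6 = 0.018450
w = 0.001922 m/s

0.001922


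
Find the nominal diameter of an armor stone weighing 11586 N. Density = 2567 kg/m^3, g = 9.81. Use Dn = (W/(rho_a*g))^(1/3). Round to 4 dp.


V = W / (rho_a * g)
V = 11586 / (2567 * 9.81)
V = 11586 / 25182.27
V = 0.460086 m^3
Dn = V^(1/3) = 0.460086^(1/3)
Dn = 0.7720 m

0.7720


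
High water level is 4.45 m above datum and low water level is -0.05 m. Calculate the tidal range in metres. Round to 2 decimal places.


Tidal range = High water - Low water
Tidal range = 4.45 - (-0.05)
Tidal range = 4.50 m

4.50


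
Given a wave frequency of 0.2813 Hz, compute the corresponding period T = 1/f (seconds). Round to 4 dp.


T = 1 / f
T = 1 / 0.2813
T = 3.5549 s

3.5549


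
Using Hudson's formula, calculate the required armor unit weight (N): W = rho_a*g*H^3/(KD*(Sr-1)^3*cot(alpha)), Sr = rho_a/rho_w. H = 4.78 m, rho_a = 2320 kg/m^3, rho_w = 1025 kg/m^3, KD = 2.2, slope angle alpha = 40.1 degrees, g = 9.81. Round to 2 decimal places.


Sr = rho_a / rho_w = 2320 / 1025 = 2.263415
(Sr - 1) = 1.263415
(Sr - 1)^3 = 2.016683
cot(40.1) = 1 / tan(40.1) = 1 / 0.842078 = 1.187538
Numerator = 2320 * 9.81 * 4.78^3 = 2485654.0392
Denominator = 2.2 * 2.016683 * 1.187538 = 5.268755
W = 2485654.0392 / 5.268755
W = 471772.60 N

471772.60


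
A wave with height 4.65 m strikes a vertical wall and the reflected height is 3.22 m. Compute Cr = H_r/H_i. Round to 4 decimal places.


Cr = H_r / H_i
Cr = 3.22 / 4.65
Cr = 0.6925

0.6925


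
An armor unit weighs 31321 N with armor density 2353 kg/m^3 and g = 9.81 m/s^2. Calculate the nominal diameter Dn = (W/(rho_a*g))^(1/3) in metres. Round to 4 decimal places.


V = W / (rho_a * g)
V = 31321 / (2353 * 9.81)
V = 31321 / 23082.93
V = 1.356890 m^3
Dn = V^(1/3) = 1.356890^(1/3)
Dn = 1.1071 m

1.1071


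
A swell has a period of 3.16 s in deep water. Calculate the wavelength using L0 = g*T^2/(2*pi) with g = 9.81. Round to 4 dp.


L0 = g * T^2 / (2 * pi)
L0 = 9.81 * 3.16^2 / (2 * pi)
L0 = 9.81 * 9.9856 / 6.28319
L0 = 97.9587 / 6.28319
L0 = 15.5906 m

15.5906


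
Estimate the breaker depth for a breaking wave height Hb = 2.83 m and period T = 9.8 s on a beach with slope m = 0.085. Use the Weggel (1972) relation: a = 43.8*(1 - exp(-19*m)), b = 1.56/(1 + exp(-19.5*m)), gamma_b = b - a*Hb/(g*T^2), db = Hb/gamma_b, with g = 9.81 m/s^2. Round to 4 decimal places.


a = 43.8 * (1 - exp(-19 * m))
exp(-19 * 0.085) = exp(-1.6150) = 0.198891
a = 43.8 * (1 - 0.198891) = 35.088589
b = 1.56 / (1 + exp(-19.5 * m))
exp(-19.5 * 0.085) = exp(-1.6575) = 0.190615
b = 1.56 / (1 + 0.190615) = 1.310247
Hb / (g * T^2) = 2.83 / (9.81 * 9.8^2) = 2.83 / 942.1524 = 0.00300376
gamma_b = b - a * Hb/(g*T^2) = 1.310247 - 35.088589 * 0.00300376 = 1.204850
db = Hb / gamma_b = 2.83 / 1.204850
db = 2.3488 m

2.3488


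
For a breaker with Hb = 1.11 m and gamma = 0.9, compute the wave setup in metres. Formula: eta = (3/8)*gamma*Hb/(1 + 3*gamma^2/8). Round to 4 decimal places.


eta = (3/8) * gamma * Hb / (1 + 3*gamma^2/8)
Numerator = (3/8) * 0.9 * 1.11 = 0.374625
Denominator = 1 + 3*0.9^2/8 = 1 + 0.303750 = 1.303750
eta = 0.374625 / 1.303750
eta = 0.2873 m

0.2873


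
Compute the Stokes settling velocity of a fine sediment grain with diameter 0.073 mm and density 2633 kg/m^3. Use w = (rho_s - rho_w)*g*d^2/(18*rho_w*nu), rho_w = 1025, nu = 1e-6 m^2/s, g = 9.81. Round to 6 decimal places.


w = (rho_s - rho_w) * g * d^2 / (18 * rho_w * nu)
d = 0.073 mm = 0.000073 m
rho_s - rho_w = 2633 - 1025 = 1608
Numerator = 1608 * 9.81 * (0.000073)^2 = 0.000084062204
Denominator = 18 * 1025 * 1e-6 = 0.018450
w = 0.004556 m/s

0.004556


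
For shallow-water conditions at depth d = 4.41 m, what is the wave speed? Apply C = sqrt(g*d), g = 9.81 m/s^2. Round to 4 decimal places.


Using the shallow-water approximation:
C = sqrt(g * d) = sqrt(9.81 * 4.41)
C = sqrt(43.2621)
C = 6.5774 m/s

6.5774


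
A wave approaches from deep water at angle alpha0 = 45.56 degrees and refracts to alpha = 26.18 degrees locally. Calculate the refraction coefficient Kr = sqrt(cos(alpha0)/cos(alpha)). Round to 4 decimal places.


Kr = sqrt(cos(alpha0) / cos(alpha))
cos(45.56) = 0.700162
cos(26.18) = 0.897412
Kr = sqrt(0.700162 / 0.897412)
Kr = sqrt(0.780201)
Kr = 0.8833

0.8833


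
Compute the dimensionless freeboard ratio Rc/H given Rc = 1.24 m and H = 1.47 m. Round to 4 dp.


Relative freeboard = Rc / H
= 1.24 / 1.47
= 0.8435

0.8435


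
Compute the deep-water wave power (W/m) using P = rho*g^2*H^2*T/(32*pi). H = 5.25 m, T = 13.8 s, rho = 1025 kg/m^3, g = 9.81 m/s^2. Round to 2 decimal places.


P = rho * g^2 * H^2 * T / (32 * pi)
P = 1025 * 9.81^2 * 5.25^2 * 13.8 / (32 * pi)
P = 1025 * 96.2361 * 27.5625 * 13.8 / 100.53096
P = 373215.54 W/m

373215.54


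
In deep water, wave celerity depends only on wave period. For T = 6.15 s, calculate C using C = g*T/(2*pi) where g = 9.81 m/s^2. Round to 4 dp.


We use the deep-water celerity formula:
C = g * T / (2 * pi)
C = 9.81 * 6.15 / (2 * 3.14159...)
C = 60.331500 / 6.283185
C = 9.6021 m/s

9.6021


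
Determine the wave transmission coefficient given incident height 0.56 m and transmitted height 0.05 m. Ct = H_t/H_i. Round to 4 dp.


Ct = H_t / H_i
Ct = 0.05 / 0.56
Ct = 0.0893

0.0893


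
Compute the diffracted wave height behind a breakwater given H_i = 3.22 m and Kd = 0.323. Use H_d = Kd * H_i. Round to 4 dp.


H_d = Kd * H_i
H_d = 0.323 * 3.22
H_d = 1.0401 m

1.0401


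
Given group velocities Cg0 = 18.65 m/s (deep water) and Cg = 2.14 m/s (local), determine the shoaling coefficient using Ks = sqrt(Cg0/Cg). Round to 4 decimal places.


Ks = sqrt(Cg0 / Cg)
Ks = sqrt(18.65 / 2.14)
Ks = sqrt(8.7150)
Ks = 2.9521

2.9521


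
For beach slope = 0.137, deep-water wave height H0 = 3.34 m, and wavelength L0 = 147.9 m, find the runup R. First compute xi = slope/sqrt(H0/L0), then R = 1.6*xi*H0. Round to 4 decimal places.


xi = slope / sqrt(H0/L0)
H0/L0 = 3.34/147.9 = 0.022583
sqrt(0.022583) = 0.150276
xi = 0.137 / 0.150276 = 0.911657
R = 1.6 * xi * H0 = 1.6 * 0.911657 * 3.34
R = 4.8719 m

4.8719


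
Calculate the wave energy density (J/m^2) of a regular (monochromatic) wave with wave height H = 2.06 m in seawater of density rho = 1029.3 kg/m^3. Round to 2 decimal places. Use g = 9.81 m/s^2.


E = (1/8) * rho * g * H^2
E = (1/8) * 1029.3 * 9.81 * 2.06^2
E = 0.125 * 1029.3 * 9.81 * 4.2436
E = 5356.18 J/m^2

5356.18


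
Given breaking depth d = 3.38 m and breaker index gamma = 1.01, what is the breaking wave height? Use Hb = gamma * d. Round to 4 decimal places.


Hb = gamma * d
Hb = 1.01 * 3.38
Hb = 3.4138 m

3.4138


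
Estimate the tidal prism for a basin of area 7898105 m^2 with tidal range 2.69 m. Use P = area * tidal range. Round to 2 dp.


Tidal prism = Area * Tidal range
P = 7898105 * 2.69
P = 21245902.45 m^3

21245902.45


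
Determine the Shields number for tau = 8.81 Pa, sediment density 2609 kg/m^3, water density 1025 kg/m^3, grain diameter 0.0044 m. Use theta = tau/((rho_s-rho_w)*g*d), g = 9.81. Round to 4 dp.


theta = tau / ((rho_s - rho_w) * g * d)
rho_s - rho_w = 2609 - 1025 = 1584
Denominator = 1584 * 9.81 * 0.0044 = 68.371776
theta = 8.81 / 68.371776
theta = 0.1289

0.1289


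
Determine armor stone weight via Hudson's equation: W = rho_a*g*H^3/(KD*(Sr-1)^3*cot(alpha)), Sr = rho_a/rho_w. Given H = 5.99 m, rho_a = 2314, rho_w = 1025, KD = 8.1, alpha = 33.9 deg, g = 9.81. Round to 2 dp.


Sr = rho_a / rho_w = 2314 / 1025 = 2.257561
(Sr - 1) = 1.257561
(Sr - 1)^3 = 1.988782
cot(33.9) = 1 / tan(33.9) = 1 / 0.671972 = 1.488157
Numerator = 2314 * 9.81 * 5.99^3 = 4878797.9107
Denominator = 8.1 * 1.988782 * 1.488157 = 23.972919
W = 4878797.9107 / 23.972919
W = 203512.88 N

203512.88


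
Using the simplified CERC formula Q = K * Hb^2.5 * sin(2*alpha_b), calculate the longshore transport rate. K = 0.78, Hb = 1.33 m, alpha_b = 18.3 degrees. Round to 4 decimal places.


Q = K * Hb^2.5 * sin(2 * alpha_b)
Hb^2.5 = 1.33^2.5 = 2.039995
sin(2 * 18.3) = sin(36.6) = 0.596225
Q = 0.78 * 2.039995 * 0.596225
Q = 0.9487 m^3/s

0.9487


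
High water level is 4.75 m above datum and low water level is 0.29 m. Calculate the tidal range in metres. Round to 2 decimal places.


Tidal range = High water - Low water
Tidal range = 4.75 - (0.29)
Tidal range = 4.46 m

4.46


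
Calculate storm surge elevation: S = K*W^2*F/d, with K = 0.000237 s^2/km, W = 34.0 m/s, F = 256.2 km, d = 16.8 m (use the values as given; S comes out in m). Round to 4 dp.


S = K * W^2 * F / d
W^2 = 34.0^2 = 1156.00
S = 0.000237 * 1156.00 * 256.2 / 16.8
Numerator = 0.000237 * 1156.00 * 256.2 = 70.191626
S = 70.191626 / 16.8 = 4.1781 m

4.1781


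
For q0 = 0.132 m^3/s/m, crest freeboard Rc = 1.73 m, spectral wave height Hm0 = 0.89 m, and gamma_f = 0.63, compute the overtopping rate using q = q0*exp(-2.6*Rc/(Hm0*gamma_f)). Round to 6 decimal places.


q = q0 * exp(-2.6 * Rc / (Hm0 * gamma_f))
Exponent = -2.6 * 1.73 / (0.89 * 0.63)
= -2.6 * 1.73 / 0.5607
= -8.022115
exp(-8.022115) = 0.000328
q = 0.132 * 0.000328
q = 0.000043 m^3/s/m

0.000043


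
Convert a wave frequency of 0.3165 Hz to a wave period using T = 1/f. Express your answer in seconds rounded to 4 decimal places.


T = 1 / f
T = 1 / 0.3165
T = 3.1596 s

3.1596


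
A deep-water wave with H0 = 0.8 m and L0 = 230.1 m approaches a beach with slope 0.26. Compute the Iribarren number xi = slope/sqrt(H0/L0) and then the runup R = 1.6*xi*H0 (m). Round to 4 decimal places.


xi = slope / sqrt(H0/L0)
H0/L0 = 0.8/230.1 = 0.003477
sqrt(0.003477) = 0.058964
xi = 0.26 / 0.058964 = 4.409473
R = 1.6 * xi * H0 = 1.6 * 4.409473 * 0.8
R = 5.6441 m

5.6441


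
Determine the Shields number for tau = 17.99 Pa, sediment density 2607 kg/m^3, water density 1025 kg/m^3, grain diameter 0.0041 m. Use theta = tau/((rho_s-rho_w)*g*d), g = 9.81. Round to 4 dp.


theta = tau / ((rho_s - rho_w) * g * d)
rho_s - rho_w = 2607 - 1025 = 1582
Denominator = 1582 * 9.81 * 0.0041 = 63.629622
theta = 17.99 / 63.629622
theta = 0.2827

0.2827


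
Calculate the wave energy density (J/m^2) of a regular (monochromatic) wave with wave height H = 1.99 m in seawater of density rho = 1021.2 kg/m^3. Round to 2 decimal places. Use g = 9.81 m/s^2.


E = (1/8) * rho * g * H^2
E = (1/8) * 1021.2 * 9.81 * 1.99^2
E = 0.125 * 1021.2 * 9.81 * 3.9601
E = 4959.02 J/m^2

4959.02


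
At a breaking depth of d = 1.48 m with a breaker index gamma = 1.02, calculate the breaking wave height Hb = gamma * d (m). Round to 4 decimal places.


Hb = gamma * d
Hb = 1.02 * 1.48
Hb = 1.5096 m

1.5096


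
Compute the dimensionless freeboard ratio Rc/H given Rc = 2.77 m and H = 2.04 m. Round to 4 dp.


Relative freeboard = Rc / H
= 2.77 / 2.04
= 1.3578

1.3578


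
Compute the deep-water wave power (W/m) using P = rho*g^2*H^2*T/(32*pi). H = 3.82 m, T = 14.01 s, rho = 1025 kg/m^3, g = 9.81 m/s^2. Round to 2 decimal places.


P = rho * g^2 * H^2 * T / (32 * pi)
P = 1025 * 9.81^2 * 3.82^2 * 14.01 / (32 * pi)
P = 1025 * 96.2361 * 14.5924 * 14.01 / 100.53096
P = 200598.13 W/m

200598.13


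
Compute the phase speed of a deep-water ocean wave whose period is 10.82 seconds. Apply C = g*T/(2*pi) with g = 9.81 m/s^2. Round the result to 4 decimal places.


We use the deep-water celerity formula:
C = g * T / (2 * pi)
C = 9.81 * 10.82 / (2 * 3.14159...)
C = 106.144200 / 6.283185
C = 16.8934 m/s

16.8934


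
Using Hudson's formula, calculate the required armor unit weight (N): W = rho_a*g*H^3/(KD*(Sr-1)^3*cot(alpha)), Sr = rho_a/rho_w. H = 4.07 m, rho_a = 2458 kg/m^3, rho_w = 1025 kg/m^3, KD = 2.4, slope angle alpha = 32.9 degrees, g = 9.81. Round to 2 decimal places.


Sr = rho_a / rho_w = 2458 / 1025 = 2.398049
(Sr - 1) = 1.398049
(Sr - 1)^3 = 2.732543
cot(32.9) = 1 / tan(32.9) = 1 / 0.646929 = 1.545765
Numerator = 2458 * 9.81 * 4.07^3 = 1625676.4468
Denominator = 2.4 * 2.732543 * 1.545765 = 10.137283
W = 1625676.4468 / 10.137283
W = 160366.08 N

160366.08


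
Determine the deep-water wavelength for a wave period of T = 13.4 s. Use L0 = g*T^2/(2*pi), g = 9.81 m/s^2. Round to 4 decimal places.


L0 = g * T^2 / (2 * pi)
L0 = 9.81 * 13.4^2 / (2 * pi)
L0 = 9.81 * 179.5600 / 6.28319
L0 = 1761.4836 / 6.28319
L0 = 280.3488 m

280.3488


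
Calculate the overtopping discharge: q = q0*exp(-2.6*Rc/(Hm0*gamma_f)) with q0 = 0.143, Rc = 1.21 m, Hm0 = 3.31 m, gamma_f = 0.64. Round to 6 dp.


q = q0 * exp(-2.6 * Rc / (Hm0 * gamma_f))
Exponent = -2.6 * 1.21 / (3.31 * 0.64)
= -2.6 * 1.21 / 2.1184
= -1.485083
exp(-1.485083) = 0.226484
q = 0.143 * 0.226484
q = 0.032387 m^3/s/m

0.032387


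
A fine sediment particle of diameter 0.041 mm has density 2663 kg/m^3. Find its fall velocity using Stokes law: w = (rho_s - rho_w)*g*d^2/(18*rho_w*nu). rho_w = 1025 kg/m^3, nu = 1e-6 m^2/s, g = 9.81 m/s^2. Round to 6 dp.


w = (rho_s - rho_w) * g * d^2 / (18 * rho_w * nu)
d = 0.041 mm = 0.000041 m
rho_s - rho_w = 2663 - 1025 = 1638
Numerator = 1638 * 9.81 * (0.000041)^2 = 0.000027011619
Denominator = 18 * 1025 * 1e-6 = 0.018450
w = 0.001464 m/s

0.001464


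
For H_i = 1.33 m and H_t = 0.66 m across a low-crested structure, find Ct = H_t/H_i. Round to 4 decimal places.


Ct = H_t / H_i
Ct = 0.66 / 1.33
Ct = 0.4962

0.4962


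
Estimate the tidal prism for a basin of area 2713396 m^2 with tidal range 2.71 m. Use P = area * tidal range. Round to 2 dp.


Tidal prism = Area * Tidal range
P = 2713396 * 2.71
P = 7353303.16 m^3

7353303.16


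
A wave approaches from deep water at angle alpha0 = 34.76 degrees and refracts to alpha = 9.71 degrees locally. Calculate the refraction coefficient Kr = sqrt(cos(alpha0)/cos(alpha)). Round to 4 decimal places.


Kr = sqrt(cos(alpha0) / cos(alpha))
cos(34.76) = 0.821547
cos(9.71) = 0.985674
Kr = sqrt(0.821547 / 0.985674)
Kr = sqrt(0.833488)
Kr = 0.9130

0.9130


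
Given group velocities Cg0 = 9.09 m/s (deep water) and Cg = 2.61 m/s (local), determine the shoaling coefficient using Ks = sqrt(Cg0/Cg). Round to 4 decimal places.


Ks = sqrt(Cg0 / Cg)
Ks = sqrt(9.09 / 2.61)
Ks = sqrt(3.4828)
Ks = 1.8662

1.8662


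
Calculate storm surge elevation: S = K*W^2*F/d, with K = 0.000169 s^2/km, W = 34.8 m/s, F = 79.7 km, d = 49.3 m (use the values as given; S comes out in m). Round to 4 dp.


S = K * W^2 * F / d
W^2 = 34.8^2 = 1211.04
S = 0.000169 * 1211.04 * 79.7 / 49.3
Numerator = 0.000169 * 1211.04 * 79.7 = 16.311861
S = 16.311861 / 49.3 = 0.3309 m

0.3309


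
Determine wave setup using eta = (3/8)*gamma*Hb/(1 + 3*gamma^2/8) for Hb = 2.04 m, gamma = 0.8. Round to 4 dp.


eta = (3/8) * gamma * Hb / (1 + 3*gamma^2/8)
Numerator = (3/8) * 0.8 * 2.04 = 0.612000
Denominator = 1 + 3*0.8^2/8 = 1 + 0.240000 = 1.240000
eta = 0.612000 / 1.240000
eta = 0.4935 m

0.4935


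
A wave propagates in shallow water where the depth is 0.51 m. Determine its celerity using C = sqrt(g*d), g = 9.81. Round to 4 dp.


Using the shallow-water approximation:
C = sqrt(g * d) = sqrt(9.81 * 0.51)
C = sqrt(5.0031)
C = 2.2368 m/s

2.2368


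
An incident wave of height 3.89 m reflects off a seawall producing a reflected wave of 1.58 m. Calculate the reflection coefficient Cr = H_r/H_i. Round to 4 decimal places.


Cr = H_r / H_i
Cr = 1.58 / 3.89
Cr = 0.4062

0.4062


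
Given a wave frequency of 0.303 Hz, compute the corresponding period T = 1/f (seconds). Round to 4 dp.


T = 1 / f
T = 1 / 0.303
T = 3.3003 s

3.3003


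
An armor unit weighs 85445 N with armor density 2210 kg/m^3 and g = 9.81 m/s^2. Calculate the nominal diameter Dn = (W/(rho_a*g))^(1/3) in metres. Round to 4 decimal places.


V = W / (rho_a * g)
V = 85445 / (2210 * 9.81)
V = 85445 / 21680.10
V = 3.941172 m^3
Dn = V^(1/3) = 3.941172^(1/3)
Dn = 1.5796 m

1.5796


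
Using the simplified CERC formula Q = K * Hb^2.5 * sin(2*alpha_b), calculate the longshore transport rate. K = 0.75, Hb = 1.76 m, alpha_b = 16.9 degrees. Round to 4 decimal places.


Q = K * Hb^2.5 * sin(2 * alpha_b)
Hb^2.5 = 1.76^2.5 = 4.109431
sin(2 * 16.9) = sin(33.8) = 0.556296
Q = 0.75 * 4.109431 * 0.556296
Q = 1.7145 m^3/s

1.7145


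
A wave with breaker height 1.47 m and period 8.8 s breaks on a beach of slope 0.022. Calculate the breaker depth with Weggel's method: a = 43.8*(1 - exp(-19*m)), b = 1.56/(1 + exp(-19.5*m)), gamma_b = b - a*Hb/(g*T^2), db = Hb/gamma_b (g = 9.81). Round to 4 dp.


a = 43.8 * (1 - exp(-19 * m))
exp(-19 * 0.022) = exp(-0.4180) = 0.658362
a = 43.8 * (1 - 0.658362) = 14.963734
b = 1.56 / (1 + exp(-19.5 * m))
exp(-19.5 * 0.022) = exp(-0.4290) = 0.651160
b = 1.56 / (1 + 0.651160) = 0.944790
Hb / (g * T^2) = 1.47 / (9.81 * 8.8^2) = 1.47 / 759.6864 = 0.00193501
gamma_b = b - a * Hb/(g*T^2) = 0.944790 - 14.963734 * 0.00193501 = 0.915835
db = Hb / gamma_b = 1.47 / 0.915835
db = 1.6051 m

1.6051


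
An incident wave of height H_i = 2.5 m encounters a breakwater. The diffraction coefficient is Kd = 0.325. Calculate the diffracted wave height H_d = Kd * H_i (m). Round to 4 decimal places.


H_d = Kd * H_i
H_d = 0.325 * 2.5
H_d = 0.8125 m

0.8125


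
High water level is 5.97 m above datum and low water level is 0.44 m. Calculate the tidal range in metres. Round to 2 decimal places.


Tidal range = High water - Low water
Tidal range = 5.97 - (0.44)
Tidal range = 5.53 m

5.53


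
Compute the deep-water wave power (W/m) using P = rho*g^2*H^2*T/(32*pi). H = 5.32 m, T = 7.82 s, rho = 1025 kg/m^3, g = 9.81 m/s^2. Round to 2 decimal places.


P = rho * g^2 * H^2 * T / (32 * pi)
P = 1025 * 9.81^2 * 5.32^2 * 7.82 / (32 * pi)
P = 1025 * 96.2361 * 28.3024 * 7.82 / 100.53096
P = 217166.11 W/m

217166.11


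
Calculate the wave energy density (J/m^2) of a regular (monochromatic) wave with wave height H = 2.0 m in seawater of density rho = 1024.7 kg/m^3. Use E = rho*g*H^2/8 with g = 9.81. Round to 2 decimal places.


E = (1/8) * rho * g * H^2
E = (1/8) * 1024.7 * 9.81 * 2.0^2
E = 0.125 * 1024.7 * 9.81 * 4.0000
E = 5026.15 J/m^2

5026.15


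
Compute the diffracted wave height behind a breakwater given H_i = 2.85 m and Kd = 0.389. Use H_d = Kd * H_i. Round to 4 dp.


H_d = Kd * H_i
H_d = 0.389 * 2.85
H_d = 1.1087 m

1.1087


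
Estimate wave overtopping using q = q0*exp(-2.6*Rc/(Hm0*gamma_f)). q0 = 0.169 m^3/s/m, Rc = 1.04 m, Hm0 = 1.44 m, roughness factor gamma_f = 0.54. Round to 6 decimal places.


q = q0 * exp(-2.6 * Rc / (Hm0 * gamma_f))
Exponent = -2.6 * 1.04 / (1.44 * 0.54)
= -2.6 * 1.04 / 0.7776
= -3.477366
exp(-3.477366) = 0.030889
q = 0.169 * 0.030889
q = 0.005220 m^3/s/m

0.005220


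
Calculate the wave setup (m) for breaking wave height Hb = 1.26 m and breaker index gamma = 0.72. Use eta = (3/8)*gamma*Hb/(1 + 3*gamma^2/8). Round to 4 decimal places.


eta = (3/8) * gamma * Hb / (1 + 3*gamma^2/8)
Numerator = (3/8) * 0.72 * 1.26 = 0.340200
Denominator = 1 + 3*0.72^2/8 = 1 + 0.194400 = 1.194400
eta = 0.340200 / 1.194400
eta = 0.2848 m

0.2848


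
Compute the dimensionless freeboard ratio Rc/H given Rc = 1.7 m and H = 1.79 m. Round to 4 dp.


Relative freeboard = Rc / H
= 1.7 / 1.79
= 0.9497

0.9497


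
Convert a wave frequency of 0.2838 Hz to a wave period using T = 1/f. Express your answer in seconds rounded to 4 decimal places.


T = 1 / f
T = 1 / 0.2838
T = 3.5236 s

3.5236


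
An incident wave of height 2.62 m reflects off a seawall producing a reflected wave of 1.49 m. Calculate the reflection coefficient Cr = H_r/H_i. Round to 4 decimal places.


Cr = H_r / H_i
Cr = 1.49 / 2.62
Cr = 0.5687

0.5687


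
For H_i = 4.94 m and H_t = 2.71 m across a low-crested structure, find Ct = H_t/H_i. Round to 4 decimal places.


Ct = H_t / H_i
Ct = 2.71 / 4.94
Ct = 0.5486

0.5486


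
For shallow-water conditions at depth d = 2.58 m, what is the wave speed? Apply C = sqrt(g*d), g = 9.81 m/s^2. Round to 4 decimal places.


Using the shallow-water approximation:
C = sqrt(g * d) = sqrt(9.81 * 2.58)
C = sqrt(25.3098)
C = 5.0309 m/s

5.0309


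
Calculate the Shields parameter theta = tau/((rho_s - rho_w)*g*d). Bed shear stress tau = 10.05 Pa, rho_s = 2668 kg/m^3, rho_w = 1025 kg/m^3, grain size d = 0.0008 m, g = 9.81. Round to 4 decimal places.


theta = tau / ((rho_s - rho_w) * g * d)
rho_s - rho_w = 2668 - 1025 = 1643
Denominator = 1643 * 9.81 * 0.0008 = 12.894264
theta = 10.05 / 12.894264
theta = 0.7794

0.7794


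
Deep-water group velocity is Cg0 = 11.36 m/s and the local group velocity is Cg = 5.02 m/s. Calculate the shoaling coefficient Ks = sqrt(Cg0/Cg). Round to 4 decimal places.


Ks = sqrt(Cg0 / Cg)
Ks = sqrt(11.36 / 5.02)
Ks = sqrt(2.2629)
Ks = 1.5043

1.5043


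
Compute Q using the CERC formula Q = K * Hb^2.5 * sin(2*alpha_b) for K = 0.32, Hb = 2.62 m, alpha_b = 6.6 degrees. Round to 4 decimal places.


Q = K * Hb^2.5 * sin(2 * alpha_b)
Hb^2.5 = 2.62^2.5 = 11.111002
sin(2 * 6.6) = sin(13.2) = 0.228351
Q = 0.32 * 11.111002 * 0.228351
Q = 0.8119 m^3/s

0.8119


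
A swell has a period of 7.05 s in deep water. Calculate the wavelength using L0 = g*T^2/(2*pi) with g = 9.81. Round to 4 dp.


L0 = g * T^2 / (2 * pi)
L0 = 9.81 * 7.05^2 / (2 * pi)
L0 = 9.81 * 49.7025 / 6.28319
L0 = 487.5815 / 6.28319
L0 = 77.6010 m

77.6010


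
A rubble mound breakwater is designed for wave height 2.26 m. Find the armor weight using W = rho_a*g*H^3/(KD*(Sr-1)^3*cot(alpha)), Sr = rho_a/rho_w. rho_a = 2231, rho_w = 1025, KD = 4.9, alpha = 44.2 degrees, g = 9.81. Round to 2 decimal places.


Sr = rho_a / rho_w = 2231 / 1025 = 2.176585
(Sr - 1) = 1.176585
(Sr - 1)^3 = 1.628810
cot(44.2) = 1 / tan(44.2) = 1 / 0.972458 = 1.028323
Numerator = 2231 * 9.81 * 2.26^3 = 252635.2197
Denominator = 4.9 * 1.628810 * 1.028323 = 8.207214
W = 252635.2197 / 8.207214
W = 30782.09 N

30782.09


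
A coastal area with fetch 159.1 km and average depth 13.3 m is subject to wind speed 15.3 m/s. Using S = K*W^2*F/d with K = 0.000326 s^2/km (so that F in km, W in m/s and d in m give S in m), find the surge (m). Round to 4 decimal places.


S = K * W^2 * F / d
W^2 = 15.3^2 = 234.09
S = 0.000326 * 234.09 * 159.1 / 13.3
Numerator = 0.000326 * 234.09 * 159.1 = 12.141452
S = 12.141452 / 13.3 = 0.9129 m

0.9129


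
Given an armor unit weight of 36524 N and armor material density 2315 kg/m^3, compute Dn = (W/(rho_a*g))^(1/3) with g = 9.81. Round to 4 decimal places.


V = W / (rho_a * g)
V = 36524 / (2315 * 9.81)
V = 36524 / 22710.15
V = 1.608268 m^3
Dn = V^(1/3) = 1.608268^(1/3)
Dn = 1.1716 m

1.1716


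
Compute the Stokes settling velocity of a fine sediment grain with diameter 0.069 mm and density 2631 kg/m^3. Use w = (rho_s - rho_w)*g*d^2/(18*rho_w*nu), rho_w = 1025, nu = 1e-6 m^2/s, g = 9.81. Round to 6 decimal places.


w = (rho_s - rho_w) * g * d^2 / (18 * rho_w * nu)
d = 0.069 mm = 0.000069 m
rho_s - rho_w = 2631 - 1025 = 1606
Numerator = 1606 * 9.81 * (0.000069)^2 = 0.000075008888
Denominator = 18 * 1025 * 1e-6 = 0.018450
w = 0.004066 m/s

0.004066


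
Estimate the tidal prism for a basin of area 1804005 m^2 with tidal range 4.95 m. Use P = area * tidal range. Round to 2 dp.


Tidal prism = Area * Tidal range
P = 1804005 * 4.95
P = 8929824.75 m^3

8929824.75


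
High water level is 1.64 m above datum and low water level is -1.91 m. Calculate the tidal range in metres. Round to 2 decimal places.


Tidal range = High water - Low water
Tidal range = 1.64 - (-1.91)
Tidal range = 3.55 m

3.55
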